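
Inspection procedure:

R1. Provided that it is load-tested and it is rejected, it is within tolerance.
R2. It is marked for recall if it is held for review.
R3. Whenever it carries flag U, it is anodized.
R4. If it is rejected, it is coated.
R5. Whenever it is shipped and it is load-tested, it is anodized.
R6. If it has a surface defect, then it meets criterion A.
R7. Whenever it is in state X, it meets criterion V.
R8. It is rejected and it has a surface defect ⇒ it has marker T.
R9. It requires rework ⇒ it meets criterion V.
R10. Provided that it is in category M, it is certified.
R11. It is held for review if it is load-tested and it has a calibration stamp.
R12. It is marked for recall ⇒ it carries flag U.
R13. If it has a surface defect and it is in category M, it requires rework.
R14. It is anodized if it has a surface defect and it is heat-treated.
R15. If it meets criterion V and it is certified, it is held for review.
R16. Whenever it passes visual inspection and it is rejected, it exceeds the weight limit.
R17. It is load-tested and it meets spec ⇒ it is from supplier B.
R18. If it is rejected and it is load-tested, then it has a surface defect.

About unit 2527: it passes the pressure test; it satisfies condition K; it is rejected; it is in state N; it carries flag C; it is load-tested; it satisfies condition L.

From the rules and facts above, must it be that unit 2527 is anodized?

No

Forward chaining from the given facts derives: is within tolerance, is coated, has a surface defect, meets criterion A, has marker T.
Rules concluding "it is anodized": R3 needs "it carries flag U"; R5 needs "it is shipped"; R14 needs "it is heat-treated" — none of these are established.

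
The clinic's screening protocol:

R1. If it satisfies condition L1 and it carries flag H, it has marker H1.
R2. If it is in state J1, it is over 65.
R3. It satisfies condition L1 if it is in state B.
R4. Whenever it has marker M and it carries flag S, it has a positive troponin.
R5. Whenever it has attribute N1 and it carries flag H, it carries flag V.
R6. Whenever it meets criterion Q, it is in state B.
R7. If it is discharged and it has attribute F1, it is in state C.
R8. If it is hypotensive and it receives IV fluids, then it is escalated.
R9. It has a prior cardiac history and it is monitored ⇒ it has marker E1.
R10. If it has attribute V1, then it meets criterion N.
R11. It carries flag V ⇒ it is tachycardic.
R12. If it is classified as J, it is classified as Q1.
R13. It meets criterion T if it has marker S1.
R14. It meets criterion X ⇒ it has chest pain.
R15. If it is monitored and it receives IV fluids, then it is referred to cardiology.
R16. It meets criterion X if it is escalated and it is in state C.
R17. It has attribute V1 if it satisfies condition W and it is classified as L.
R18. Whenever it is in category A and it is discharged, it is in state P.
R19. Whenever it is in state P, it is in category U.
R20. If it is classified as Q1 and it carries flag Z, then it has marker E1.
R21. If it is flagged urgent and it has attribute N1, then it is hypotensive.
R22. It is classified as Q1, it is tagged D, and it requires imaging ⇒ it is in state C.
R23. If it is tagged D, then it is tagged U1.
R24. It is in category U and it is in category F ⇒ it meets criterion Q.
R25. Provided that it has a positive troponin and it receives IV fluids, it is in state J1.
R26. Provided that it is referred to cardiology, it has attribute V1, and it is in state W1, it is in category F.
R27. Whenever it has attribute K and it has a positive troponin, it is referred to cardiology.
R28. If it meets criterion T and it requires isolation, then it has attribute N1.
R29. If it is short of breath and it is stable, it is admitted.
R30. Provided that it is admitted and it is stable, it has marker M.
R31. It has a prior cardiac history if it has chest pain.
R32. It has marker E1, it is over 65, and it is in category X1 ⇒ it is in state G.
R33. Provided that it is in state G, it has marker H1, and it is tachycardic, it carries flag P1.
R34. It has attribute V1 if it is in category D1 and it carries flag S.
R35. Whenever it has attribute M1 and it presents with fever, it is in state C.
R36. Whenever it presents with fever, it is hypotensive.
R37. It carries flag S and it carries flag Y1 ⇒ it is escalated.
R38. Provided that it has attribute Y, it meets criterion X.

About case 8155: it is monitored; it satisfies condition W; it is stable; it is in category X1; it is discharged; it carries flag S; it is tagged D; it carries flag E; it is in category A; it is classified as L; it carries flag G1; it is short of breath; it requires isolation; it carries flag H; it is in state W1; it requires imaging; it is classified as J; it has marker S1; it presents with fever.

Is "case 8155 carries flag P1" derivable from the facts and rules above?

No

Forward chaining from the given facts derives: is classified as Q1, meets criterion T, has attribute V1, is in state P, is in category U, is in state C, is tagged U1, has attribute N1, is admitted, has marker M, is hypotensive, has a positive troponin, carries flag V, meets criterion N, is tachycardic.
The only rule concluding "it carries flag P1" is R33, which needs "it is in state G"; that is never established.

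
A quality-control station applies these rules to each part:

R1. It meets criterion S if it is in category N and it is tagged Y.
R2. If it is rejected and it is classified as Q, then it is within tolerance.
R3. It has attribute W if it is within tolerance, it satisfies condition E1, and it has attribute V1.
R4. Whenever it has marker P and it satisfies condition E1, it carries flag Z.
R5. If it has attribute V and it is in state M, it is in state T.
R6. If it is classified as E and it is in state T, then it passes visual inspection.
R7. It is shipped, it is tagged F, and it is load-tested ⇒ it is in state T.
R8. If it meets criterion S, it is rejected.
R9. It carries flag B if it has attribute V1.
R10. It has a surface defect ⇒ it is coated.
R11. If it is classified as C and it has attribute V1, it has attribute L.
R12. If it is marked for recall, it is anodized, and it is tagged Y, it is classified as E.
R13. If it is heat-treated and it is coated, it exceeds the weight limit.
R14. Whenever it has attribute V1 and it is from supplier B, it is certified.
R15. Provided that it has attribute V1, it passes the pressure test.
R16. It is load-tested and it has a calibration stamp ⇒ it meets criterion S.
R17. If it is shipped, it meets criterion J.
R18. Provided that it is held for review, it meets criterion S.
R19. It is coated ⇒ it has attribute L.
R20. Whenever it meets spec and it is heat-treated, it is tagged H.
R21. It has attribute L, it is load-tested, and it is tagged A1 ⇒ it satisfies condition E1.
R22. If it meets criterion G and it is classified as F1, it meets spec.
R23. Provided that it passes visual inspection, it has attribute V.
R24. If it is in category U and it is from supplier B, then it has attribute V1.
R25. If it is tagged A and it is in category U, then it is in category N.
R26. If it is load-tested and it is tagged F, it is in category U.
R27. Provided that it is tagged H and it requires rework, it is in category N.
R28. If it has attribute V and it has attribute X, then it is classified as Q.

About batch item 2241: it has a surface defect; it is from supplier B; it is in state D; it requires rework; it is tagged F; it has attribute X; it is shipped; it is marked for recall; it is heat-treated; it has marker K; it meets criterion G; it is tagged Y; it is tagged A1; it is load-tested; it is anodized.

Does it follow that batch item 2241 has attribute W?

Forward chaining from the given facts derives: is in state T, is coated, is classified as E, exceeds the weight limit, meets criterion J, has attribute L, satisfies condition E1, is in category U, passes visual inspection, has attribute V, has attribute V1, is classified as Q, carries flag B, is certified, passes the pressure test.
The only rule concluding "it has attribute W" is R3, which needs "it is within tolerance"; that is never established.

No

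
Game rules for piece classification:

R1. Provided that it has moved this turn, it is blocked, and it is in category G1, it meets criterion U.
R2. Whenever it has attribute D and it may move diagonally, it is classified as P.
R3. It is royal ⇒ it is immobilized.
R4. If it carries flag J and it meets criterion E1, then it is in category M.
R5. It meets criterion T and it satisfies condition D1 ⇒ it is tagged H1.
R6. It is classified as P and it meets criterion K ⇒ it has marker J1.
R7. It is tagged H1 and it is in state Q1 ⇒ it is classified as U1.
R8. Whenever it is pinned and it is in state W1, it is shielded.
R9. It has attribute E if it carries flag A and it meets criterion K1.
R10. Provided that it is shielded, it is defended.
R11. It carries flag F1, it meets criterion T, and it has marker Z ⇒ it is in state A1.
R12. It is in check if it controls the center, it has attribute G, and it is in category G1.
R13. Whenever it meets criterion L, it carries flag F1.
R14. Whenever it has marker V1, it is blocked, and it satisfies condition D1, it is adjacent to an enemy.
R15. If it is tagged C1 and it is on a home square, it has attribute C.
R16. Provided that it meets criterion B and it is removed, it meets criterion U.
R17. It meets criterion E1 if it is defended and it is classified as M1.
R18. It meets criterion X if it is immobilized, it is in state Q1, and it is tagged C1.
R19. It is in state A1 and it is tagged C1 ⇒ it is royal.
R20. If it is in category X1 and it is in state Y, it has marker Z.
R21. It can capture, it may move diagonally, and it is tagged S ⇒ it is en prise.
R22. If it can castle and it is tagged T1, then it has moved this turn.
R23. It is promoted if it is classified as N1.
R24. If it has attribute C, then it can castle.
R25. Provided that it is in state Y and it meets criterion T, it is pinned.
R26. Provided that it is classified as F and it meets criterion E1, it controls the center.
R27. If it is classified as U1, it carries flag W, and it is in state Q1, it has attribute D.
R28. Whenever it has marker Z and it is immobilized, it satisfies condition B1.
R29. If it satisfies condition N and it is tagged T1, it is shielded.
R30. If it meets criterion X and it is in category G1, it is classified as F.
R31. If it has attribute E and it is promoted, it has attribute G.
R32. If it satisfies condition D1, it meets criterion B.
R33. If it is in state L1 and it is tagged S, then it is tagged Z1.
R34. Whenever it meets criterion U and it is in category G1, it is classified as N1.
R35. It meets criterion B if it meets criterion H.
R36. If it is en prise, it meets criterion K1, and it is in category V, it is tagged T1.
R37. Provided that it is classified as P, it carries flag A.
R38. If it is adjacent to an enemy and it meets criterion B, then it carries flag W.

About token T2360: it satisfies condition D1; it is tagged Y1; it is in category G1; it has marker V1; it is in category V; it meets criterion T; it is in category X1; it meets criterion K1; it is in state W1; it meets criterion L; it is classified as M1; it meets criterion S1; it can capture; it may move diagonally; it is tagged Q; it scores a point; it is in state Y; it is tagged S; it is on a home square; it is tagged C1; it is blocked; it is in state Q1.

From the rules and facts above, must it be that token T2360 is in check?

By R5 (it meets criterion T, it satisfies condition D1): it is tagged H1.
By R7 (it is tagged H1, it is in state Q1): it is classified as U1.
By R13 (it meets criterion L): it carries flag F1.
By R14 (it has marker V1, it is blocked, it satisfies condition D1): it is adjacent to an enemy.
By R15 (it is tagged C1, it is on a home square): it has attribute C.
By R20 (it is in category X1, it is in state Y): it has marker Z.
By R21 (it can capture, it may move diagonally, it is tagged S): it is en prise.
By R24 (it has attribute C): it can castle.
By R25 (it is in state Y, it meets criterion T): it is pinned.
By R32 (it satisfies condition D1): it meets criterion B.
By R36 (it is en prise, it meets criterion K1, it is in category V): it is tagged T1.
By R38 (it is adjacent to an enemy, it meets criterion B): it carries flag W.
By R8 (it is pinned, it is in state W1): it is shielded.
By R10 (it is shielded): it is defended.
By R11 (it carries flag F1, it meets criterion T, it has marker Z): it is in state A1.
By R17 (it is defended, it is classified as M1): it meets criterion E1.
By R19 (it is in state A1, it is tagged C1): it is royal.
By R22 (it can castle, it is tagged T1): it has moved this turn.
By R27 (it is classified as U1, it carries flag W, it is in state Q1): it has attribute D.
By R1 (it has moved this turn, it is blocked, it is in category G1): it meets criterion U.
By R2 (it has attribute D, it may move diagonally): it is classified as P.
By R3 (it is royal): it is immobilized.
By R18 (it is immobilized, it is in state Q1, it is tagged C1): it meets criterion X.
By R30 (it meets criterion X, it is in category G1): it is classified as F.
By R34 (it meets criterion U, it is in category G1): it is classified as N1.
By R37 (it is classified as P): it carries flag A.
By R9 (it carries flag A, it meets criterion K1): it has attribute E.
By R23 (it is classified as N1): it is promoted.
By R26 (it is classified as F, it meets criterion E1): it controls the center.
By R31 (it has attribute E, it is promoted): it has attribute G.
By R12 (it controls the center, it has attribute G, it is in category G1): it is in check.

Yes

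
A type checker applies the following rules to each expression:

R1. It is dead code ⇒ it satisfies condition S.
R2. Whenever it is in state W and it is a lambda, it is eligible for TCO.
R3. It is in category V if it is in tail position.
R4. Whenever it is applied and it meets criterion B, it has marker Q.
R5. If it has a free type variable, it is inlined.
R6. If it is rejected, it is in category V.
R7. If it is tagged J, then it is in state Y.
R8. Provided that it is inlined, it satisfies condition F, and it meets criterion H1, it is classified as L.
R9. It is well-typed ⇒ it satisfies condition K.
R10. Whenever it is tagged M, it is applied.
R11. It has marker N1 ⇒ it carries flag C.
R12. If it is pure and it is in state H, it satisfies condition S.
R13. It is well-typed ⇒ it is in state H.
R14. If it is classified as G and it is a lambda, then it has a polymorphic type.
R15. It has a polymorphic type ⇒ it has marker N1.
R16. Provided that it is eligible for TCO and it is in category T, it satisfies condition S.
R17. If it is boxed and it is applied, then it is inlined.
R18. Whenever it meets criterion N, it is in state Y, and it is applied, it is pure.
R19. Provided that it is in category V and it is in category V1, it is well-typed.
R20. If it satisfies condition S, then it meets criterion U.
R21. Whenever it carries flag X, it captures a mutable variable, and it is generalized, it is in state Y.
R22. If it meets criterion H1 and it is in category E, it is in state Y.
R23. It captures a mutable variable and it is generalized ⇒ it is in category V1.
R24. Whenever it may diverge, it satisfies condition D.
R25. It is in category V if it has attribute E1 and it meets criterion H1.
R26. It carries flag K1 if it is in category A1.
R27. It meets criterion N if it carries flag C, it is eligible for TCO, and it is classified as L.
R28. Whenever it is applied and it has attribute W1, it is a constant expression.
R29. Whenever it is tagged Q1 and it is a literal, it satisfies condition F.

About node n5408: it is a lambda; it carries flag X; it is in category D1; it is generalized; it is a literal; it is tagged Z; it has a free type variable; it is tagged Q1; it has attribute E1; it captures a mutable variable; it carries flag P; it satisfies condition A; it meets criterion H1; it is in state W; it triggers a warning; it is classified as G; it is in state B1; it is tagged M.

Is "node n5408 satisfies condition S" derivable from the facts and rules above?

By R2 (it is in state W, it is a lambda): it is eligible for TCO.
By R5 (it has a free type variable): it is inlined.
By R10 (it is tagged M): it is applied.
By R14 (it is classified as G, it is a lambda): it has a polymorphic type.
By R15 (it has a polymorphic type): it has marker N1.
By R21 (it carries flag X, it captures a mutable variable, it is generalized): it is in state Y.
By R23 (it captures a mutable variable, it is generalized): it is in category V1.
By R25 (it has attribute E1, it meets criterion H1): it is in category V.
By R29 (it is tagged Q1, it is a literal): it satisfies condition F.
By R8 (it is inlined, it satisfies condition F, it meets criterion H1): it is classified as L.
By R11 (it has marker N1): it carries flag C.
By R19 (it is in category V, it is in category V1): it is well-typed.
By R27 (it carries flag C, it is eligible for TCO, it is classified as L): it meets criterion N.
By R13 (it is well-typed): it is in state H.
By R18 (it meets criterion N, it is in state Y, it is applied): it is pure.
By R12 (it is pure, it is in state H): it satisfies condition S.

Yes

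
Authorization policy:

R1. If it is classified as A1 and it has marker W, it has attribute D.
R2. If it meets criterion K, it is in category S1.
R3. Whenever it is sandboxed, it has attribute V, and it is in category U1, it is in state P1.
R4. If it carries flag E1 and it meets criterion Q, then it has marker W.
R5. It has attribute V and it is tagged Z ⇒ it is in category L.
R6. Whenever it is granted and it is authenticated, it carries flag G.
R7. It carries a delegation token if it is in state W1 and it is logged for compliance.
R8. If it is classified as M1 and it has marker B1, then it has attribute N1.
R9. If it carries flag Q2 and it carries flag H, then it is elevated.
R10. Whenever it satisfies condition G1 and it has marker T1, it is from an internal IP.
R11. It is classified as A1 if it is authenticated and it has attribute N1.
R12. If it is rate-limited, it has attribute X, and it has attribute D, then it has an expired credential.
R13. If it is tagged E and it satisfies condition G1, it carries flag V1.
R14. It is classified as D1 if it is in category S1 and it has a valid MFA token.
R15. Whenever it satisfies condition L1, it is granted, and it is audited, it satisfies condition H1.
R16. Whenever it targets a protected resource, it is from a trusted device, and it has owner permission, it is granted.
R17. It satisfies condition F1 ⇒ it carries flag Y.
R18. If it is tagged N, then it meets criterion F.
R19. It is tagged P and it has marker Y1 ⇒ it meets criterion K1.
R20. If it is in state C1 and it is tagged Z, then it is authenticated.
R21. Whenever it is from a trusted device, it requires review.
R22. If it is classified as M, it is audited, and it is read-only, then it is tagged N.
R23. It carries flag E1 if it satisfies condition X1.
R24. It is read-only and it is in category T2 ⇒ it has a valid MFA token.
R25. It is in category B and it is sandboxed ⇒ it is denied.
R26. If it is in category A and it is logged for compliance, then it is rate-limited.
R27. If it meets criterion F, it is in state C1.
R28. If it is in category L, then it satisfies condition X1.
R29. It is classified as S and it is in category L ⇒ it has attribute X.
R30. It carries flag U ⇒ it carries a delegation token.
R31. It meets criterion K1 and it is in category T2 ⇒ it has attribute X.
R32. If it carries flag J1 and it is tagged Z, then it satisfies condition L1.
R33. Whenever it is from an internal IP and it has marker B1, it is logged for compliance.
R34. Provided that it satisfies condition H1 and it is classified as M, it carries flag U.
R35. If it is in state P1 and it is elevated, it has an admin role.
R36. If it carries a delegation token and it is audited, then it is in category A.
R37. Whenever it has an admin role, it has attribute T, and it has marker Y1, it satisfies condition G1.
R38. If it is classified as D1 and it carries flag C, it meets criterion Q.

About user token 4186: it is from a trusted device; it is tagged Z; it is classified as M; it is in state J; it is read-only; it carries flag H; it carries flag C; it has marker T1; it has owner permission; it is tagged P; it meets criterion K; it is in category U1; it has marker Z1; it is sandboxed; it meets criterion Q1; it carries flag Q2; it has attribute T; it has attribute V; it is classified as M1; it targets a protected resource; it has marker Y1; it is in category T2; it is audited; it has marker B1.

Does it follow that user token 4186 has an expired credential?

No

Forward chaining from the given facts derives: is in category S1, is in state P1, is in category L, has attribute N1, is elevated, is granted, meets criterion K1, requires review, is tagged N, has a valid MFA token, satisfies condition X1, has attribute X, has an admin role, satisfies condition G1, is from an internal IP, is classified as D1, meets criterion F, carries flag E1, is in state C1, is logged for compliance, meets criterion Q, has marker W, is authenticated, carries flag G, is classified as A1, has attribute D.
The only rule concluding "it has an expired credential" is R12, which needs "it is rate-limited"; that is never established.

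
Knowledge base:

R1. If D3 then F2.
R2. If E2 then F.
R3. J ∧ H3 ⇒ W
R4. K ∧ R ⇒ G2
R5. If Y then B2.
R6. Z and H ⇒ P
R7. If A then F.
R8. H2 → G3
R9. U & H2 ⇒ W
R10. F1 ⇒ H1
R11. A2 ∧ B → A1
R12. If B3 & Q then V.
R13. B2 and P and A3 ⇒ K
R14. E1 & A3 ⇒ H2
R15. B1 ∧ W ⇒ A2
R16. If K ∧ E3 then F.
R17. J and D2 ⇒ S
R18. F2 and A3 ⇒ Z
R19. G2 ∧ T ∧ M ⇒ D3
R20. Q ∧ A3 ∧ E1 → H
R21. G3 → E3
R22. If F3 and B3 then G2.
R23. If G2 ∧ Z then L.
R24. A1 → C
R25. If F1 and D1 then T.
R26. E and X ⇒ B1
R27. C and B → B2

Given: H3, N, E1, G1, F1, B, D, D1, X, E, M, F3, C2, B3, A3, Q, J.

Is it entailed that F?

W  (by R3: J, H3)
H2  (by R14: E1, A3)
H  (by R20: Q, A3, E1)
G2  (by R22: F3, B3)
T  (by R25: F1, D1)
B1  (by R26: E, X)
G3  (by R8: H2)
A2  (by R15: B1, W)
D3  (by R19: G2, T, M)
E3  (by R21: G3)
F2  (by R1: D3)
A1  (by R11: A2, B)
Z  (by R18: F2, A3)
C  (by R24: A1)
B2  (by R27: C, B)
P  (by R6: Z, H)
K  (by R13: B2, P, A3)
F  (by R16: K, E3)

Yes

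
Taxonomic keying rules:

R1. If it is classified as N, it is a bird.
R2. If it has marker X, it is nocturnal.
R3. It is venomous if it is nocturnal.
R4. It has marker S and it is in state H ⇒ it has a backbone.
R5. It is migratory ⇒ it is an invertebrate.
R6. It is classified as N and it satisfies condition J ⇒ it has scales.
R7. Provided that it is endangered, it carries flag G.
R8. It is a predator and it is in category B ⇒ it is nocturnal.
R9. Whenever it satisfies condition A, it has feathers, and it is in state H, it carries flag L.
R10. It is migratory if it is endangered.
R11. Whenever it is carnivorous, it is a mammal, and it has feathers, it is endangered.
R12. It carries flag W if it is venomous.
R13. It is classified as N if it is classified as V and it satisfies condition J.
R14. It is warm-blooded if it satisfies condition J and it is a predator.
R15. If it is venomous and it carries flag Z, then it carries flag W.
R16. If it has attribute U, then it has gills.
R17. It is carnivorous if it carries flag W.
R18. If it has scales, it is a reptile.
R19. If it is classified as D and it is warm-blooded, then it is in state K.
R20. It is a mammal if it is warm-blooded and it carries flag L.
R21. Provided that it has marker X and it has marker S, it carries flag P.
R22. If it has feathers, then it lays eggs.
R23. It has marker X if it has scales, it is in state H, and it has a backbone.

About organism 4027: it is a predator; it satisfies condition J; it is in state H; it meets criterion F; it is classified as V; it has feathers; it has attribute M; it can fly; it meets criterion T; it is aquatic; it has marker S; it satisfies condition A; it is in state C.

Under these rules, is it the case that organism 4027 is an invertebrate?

By R4 (it has marker S, it is in state H): it has a backbone.
By R9 (it satisfies condition A, it has feathers, it is in state H): it carries flag L.
By R13 (it is classified as V, it satisfies condition J): it is classified as N.
By R14 (it satisfies condition J, it is a predator): it is warm-blooded.
By R20 (it is warm-blooded, it carries flag L): it is a mammal.
By R6 (it is classified as N, it satisfies condition J): it has scales.
By R23 (it has scales, it is in state H, it has a backbone): it has marker X.
By R2 (it has marker X): it is nocturnal.
By R3 (it is nocturnal): it is venomous.
By R12 (it is venomous): it carries flag W.
By R17 (it carries flag W): it is carnivorous.
By R11 (it is carnivorous, it is a mammal, it has feathers): it is endangered.
By R10 (it is endangered): it is migratory.
By R5 (it is migratory): it is an invertebrate.

Yes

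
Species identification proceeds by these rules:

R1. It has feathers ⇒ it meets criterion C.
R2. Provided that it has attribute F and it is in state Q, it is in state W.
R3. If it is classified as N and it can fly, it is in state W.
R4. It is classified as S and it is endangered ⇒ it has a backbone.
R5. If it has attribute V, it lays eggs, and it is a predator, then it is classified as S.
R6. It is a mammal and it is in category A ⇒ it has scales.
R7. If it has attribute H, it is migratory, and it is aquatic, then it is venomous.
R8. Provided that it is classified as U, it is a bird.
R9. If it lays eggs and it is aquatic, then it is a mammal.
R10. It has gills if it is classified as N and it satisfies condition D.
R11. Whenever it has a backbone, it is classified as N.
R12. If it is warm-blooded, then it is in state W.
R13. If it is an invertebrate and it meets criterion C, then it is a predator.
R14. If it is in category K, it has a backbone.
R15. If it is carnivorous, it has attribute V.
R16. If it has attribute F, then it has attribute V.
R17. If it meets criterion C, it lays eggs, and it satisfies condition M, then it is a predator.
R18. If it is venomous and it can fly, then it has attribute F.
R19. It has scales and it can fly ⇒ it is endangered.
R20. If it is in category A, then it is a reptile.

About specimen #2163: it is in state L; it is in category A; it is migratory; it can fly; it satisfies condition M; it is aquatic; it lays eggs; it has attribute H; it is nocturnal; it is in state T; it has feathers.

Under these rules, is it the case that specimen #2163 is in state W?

By R1 (it has feathers): it meets criterion C.
By R7 (it has attribute H, it is migratory, it is aquatic): it is venomous.
By R9 (it lays eggs, it is aquatic): it is a mammal.
By R17 (it meets criterion C, it lays eggs, it satisfies condition M): it is a predator.
By R18 (it is venomous, it can fly): it has attribute F.
By R6 (it is a mammal, it is in category A): it has scales.
By R16 (it has attribute F): it has attribute V.
By R19 (it has scales, it can fly): it is endangered.
By R5 (it has attribute V, it lays eggs, it is a predator): it is classified as S.
By R4 (it is classified as S, it is endangered): it has a backbone.
By R11 (it has a backbone): it is classified as N.
By R3 (it is classified as N, it can fly): it is in state W.

Yes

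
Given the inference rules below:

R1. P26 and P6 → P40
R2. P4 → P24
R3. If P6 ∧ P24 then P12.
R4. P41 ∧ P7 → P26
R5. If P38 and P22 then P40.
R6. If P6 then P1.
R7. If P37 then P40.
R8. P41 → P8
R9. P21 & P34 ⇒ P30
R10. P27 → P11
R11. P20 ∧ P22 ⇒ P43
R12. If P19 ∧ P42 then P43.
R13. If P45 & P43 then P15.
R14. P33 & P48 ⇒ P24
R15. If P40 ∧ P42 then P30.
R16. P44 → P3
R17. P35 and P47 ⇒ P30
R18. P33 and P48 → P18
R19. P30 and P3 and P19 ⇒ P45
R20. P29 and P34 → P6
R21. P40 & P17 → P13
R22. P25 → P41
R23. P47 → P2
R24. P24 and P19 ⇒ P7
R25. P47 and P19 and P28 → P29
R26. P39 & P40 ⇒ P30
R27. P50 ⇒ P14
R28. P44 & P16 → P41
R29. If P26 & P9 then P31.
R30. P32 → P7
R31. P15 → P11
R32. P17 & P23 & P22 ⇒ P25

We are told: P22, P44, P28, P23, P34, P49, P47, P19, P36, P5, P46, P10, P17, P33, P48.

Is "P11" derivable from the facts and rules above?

No

Forward chaining from the given facts derives: P24, P3, P18, P2, P7, P29, P25, P6, P41, P12, P26, P1, P8, P40, P13.
Rules concluding P11: R10 needs P27; R31 needs P15 — none of these are established.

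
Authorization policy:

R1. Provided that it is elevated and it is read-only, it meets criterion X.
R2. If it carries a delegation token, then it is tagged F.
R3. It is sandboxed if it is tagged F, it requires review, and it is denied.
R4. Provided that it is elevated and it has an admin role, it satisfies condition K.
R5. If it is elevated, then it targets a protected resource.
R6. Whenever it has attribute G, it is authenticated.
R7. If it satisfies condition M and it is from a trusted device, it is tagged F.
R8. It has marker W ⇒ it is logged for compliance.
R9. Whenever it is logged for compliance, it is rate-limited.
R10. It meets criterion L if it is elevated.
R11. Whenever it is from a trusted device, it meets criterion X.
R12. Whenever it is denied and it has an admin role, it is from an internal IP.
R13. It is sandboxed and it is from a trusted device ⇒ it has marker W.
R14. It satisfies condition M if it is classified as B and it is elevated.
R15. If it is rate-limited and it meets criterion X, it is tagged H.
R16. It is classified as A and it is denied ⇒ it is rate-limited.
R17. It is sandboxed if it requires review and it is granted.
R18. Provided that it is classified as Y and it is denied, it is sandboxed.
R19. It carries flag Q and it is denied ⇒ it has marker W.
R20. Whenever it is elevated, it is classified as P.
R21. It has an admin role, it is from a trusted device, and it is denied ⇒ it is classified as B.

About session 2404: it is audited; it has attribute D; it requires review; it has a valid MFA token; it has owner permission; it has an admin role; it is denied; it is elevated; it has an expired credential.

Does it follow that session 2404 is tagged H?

No

Forward chaining from the given facts derives: satisfies condition K, targets a protected resource, meets criterion L, is from an internal IP, is classified as P.
The only rule concluding "it is tagged H" is R15, which needs "it is rate-limited"; that is never established.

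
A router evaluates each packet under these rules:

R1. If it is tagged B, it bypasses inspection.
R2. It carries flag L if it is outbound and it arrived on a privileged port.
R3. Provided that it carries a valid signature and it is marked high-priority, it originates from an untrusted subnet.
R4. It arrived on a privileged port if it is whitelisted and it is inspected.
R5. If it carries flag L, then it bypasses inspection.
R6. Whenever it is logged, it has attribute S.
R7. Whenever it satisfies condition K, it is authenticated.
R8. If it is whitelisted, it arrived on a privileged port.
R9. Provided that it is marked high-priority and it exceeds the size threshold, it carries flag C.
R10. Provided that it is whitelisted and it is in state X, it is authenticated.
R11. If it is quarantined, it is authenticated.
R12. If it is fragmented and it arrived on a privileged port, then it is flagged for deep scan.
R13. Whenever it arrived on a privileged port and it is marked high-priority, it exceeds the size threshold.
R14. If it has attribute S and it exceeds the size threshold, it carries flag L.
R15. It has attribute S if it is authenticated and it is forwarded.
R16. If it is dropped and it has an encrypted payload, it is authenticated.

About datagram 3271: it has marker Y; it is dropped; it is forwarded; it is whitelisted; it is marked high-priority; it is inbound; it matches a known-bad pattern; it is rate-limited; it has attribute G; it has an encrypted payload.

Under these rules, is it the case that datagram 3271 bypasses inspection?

Yes

By R8 (it is whitelisted): it arrived on a privileged port.
By R13 (it arrived on a privileged port, it is marked high-priority): it exceeds the size threshold.
By R16 (it is dropped, it has an encrypted payload): it is authenticated.
By R15 (it is authenticated, it is forwarded): it has attribute S.
By R14 (it has attribute S, it exceeds the size threshold): it carries flag L.
By R5 (it carries flag L): it bypasses inspection.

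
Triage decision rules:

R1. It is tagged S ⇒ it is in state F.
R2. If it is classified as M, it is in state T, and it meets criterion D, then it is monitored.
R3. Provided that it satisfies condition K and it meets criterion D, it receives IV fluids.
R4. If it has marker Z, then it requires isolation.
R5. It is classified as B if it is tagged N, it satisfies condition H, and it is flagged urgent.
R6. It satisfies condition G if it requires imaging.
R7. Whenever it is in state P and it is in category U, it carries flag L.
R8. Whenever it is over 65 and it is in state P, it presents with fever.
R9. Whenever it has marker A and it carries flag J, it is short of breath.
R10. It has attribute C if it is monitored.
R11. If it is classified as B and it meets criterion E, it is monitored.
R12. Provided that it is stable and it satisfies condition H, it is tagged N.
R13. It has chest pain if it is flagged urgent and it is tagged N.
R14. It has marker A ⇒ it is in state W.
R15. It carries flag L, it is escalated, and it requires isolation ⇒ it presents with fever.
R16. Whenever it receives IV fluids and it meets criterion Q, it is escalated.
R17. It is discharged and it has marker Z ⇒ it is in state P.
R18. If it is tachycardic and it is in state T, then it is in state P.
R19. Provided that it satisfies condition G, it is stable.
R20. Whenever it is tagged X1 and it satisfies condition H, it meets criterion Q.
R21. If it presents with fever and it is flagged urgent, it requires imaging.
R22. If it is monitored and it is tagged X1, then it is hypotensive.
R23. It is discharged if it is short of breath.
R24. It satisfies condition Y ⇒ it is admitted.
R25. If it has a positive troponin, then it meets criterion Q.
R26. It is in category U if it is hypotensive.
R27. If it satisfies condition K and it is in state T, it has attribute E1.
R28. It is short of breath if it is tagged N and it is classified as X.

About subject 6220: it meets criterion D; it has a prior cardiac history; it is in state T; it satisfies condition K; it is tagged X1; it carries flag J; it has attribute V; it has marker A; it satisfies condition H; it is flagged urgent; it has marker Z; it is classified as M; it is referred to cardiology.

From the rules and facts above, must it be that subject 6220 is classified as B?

Yes

By R2 (it is classified as M, it is in state T, it meets criterion D): it is monitored.
By R3 (it satisfies condition K, it meets criterion D): it receives IV fluids.
By R4 (it has marker Z): it requires isolation.
By R9 (it has marker A, it carries flag J): it is short of breath.
By R20 (it is tagged X1, it satisfies condition H): it meets criterion Q.
By R22 (it is monitored, it is tagged X1): it is hypotensive.
By R23 (it is short of breath): it is discharged.
By R26 (it is hypotensive): it is in category U.
By R16 (it receives IV fluids, it meets criterion Q): it is escalated.
By R17 (it is discharged, it has marker Z): it is in state P.
By R7 (it is in state P, it is in category U): it carries flag L.
By R15 (it carries flag L, it is escalated, it requires isolation): it presents with fever.
By R21 (it presents with fever, it is flagged urgent): it requires imaging.
By R6 (it requires imaging): it satisfies condition G.
By R19 (it satisfies condition G): it is stable.
By R12 (it is stable, it satisfies condition H): it is tagged N.
By R5 (it is tagged N, it satisfies condition H, it is flagged urgent): it is classified as B.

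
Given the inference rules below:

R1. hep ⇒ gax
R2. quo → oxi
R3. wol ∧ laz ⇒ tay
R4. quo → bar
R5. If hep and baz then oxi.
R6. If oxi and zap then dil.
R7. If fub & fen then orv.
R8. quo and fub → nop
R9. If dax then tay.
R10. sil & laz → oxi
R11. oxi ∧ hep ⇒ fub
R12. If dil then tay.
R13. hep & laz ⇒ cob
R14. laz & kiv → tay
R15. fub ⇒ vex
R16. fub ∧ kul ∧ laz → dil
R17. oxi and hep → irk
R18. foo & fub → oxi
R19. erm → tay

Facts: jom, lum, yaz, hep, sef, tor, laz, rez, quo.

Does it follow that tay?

Forward chaining from the given facts derives: gax, oxi, bar, fub, cob, vex, irk, nop.
Rules concluding tay: R3 needs wol; R9 needs dax; R12 needs dil; R14 needs kiv; R19 needs erm — none of these are established.

No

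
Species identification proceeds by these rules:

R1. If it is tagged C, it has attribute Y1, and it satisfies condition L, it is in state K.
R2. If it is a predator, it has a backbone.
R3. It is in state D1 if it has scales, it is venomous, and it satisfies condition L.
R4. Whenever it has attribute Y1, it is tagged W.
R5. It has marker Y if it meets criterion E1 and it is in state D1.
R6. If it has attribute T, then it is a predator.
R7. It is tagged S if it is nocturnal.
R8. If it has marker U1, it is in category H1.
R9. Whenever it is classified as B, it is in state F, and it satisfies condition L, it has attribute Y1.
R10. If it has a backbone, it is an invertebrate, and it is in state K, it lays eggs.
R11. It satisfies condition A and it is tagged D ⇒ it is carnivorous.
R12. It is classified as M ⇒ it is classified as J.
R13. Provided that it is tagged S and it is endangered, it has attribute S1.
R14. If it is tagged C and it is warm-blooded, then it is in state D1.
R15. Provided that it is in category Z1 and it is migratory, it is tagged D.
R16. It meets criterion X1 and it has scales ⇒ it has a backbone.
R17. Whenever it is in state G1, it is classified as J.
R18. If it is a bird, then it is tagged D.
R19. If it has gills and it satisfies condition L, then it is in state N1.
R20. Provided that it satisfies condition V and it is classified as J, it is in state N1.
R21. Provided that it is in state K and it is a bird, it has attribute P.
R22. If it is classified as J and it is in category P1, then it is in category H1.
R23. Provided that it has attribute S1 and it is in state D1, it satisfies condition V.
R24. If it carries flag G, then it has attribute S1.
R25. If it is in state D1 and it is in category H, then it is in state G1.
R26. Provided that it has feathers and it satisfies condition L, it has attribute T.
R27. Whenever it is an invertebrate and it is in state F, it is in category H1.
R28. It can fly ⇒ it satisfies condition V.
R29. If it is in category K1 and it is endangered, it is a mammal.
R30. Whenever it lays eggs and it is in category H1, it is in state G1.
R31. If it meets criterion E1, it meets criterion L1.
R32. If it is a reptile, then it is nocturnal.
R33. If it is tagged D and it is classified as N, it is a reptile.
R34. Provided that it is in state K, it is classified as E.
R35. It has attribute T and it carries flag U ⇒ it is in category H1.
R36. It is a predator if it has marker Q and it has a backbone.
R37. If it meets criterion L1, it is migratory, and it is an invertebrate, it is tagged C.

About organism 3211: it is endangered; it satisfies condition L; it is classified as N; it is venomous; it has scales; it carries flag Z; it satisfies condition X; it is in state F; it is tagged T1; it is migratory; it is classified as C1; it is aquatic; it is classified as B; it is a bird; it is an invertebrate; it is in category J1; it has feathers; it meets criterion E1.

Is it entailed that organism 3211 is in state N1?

By R3 (it has scales, it is venomous, it satisfies condition L): it is in state D1.
By R9 (it is classified as B, it is in state F, it satisfies condition L): it has attribute Y1.
By R18 (it is a bird): it is tagged D.
By R26 (it has feathers, it satisfies condition L): it has attribute T.
By R27 (it is an invertebrate, it is in state F): it is in category H1.
By R31 (it meets criterion E1): it meets criterion L1.
By R33 (it is tagged D, it is classified as N): it is a reptile.
By R37 (it meets criterion L1, it is migratory, it is an invertebrate): it is tagged C.
By R1 (it is tagged C, it has attribute Y1, it satisfies condition L): it is in state K.
By R6 (it has attribute T): it is a predator.
By R32 (it is a reptile): it is nocturnal.
By R2 (it is a predator): it has a backbone.
By R7 (it is nocturnal): it is tagged S.
By R10 (it has a backbone, it is an invertebrate, it is in state K): it lays eggs.
By R13 (it is tagged S, it is endangered): it has attribute S1.
By R23 (it has attribute S1, it is in state D1): it satisfies condition V.
By R30 (it lays eggs, it is in category H1): it is in state G1.
By R17 (it is in state G1): it is classified as J.
By R20 (it satisfies condition V, it is classified as J): it is in state N1.

Yes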